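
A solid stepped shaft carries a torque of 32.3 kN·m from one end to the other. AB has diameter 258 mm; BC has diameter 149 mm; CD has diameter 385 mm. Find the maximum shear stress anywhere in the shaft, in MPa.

Under the same torque, τ_max = 16T/(πd³) is largest where d is smallest — segment BC (d = 149 mm).
τ_max = 16·32300/(π·(0.149)³) = 4.973×10^7 Pa.

49.7 MPa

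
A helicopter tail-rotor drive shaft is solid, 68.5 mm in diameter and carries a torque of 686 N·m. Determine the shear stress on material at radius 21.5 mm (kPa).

J = πd⁴/32 = π(0.0685)⁴/32 = 2.162×10^-6 m⁴.
Shear stress varies linearly with radius: τ = T·r/J = 686.0 × 0.0215 / 2.162×10^-6 = 6.823×10^6 Pa.

6820 kPa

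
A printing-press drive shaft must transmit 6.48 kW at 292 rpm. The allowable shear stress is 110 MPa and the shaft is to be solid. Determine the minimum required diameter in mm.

ω = 2π·292/60 = 30.58 rad/s, so T = P/ω = 6.48×10³ / 30.58 = 211.9 N·m.
For a solid shaft τ_max = 16T/(πd³), so d = (16T/(π τ_allow))^(1/3) = (16·211.9/(π·1.10×10^8))^(1/3) = 0.02141 m.

21.4 mm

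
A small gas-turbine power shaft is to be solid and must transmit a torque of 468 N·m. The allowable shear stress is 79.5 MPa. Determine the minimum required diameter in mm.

31.1 mm

For a solid shaft τ_max = 16T/(πd³), so d = (16T/(π τ_allow))^(1/3) = (16·468.0/(π·7.95×10^7))^(1/3) = 0.03107 m.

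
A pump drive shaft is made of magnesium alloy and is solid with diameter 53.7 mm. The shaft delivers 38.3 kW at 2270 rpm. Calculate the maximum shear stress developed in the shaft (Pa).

5.30e6 Pa

ω = 2π·2270/60 = 237.7 rad/s, so T = P/ω = 38.3×10³ / 237.7 = 161.1 N·m.
J = πd⁴/32 = π(0.0537)⁴/32 = 8.164×10^-7 m⁴.
τ_max = T·r/J = 161.1 × 0.0269 / 8.164×10^-7 = 5.299×10^6 Pa.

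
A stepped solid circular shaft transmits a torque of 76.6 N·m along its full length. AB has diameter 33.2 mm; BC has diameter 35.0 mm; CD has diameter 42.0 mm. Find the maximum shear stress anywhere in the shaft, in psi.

Under the same torque, τ_max = 16T/(πd³) is largest where d is smallest — segment AB (d = 33.2 mm).
τ_max = 16·76.60/(π·(0.0332)³) = 1.066×10^7 Pa.

1550 psi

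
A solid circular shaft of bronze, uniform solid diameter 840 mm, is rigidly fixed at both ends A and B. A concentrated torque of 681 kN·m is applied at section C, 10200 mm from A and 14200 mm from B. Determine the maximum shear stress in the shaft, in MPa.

With uniform GJ and both ends fixed, compatibility θ_AC = θ_CB gives T_A·a = T_B·b, together with T_A + T_B = T₀.
T_A = T₀·b/(a+b) = 681000·14200/24400 = 396300 N·m; T_B = 284700 N·m.
τ in each portion: τ_AC = 3.41×10^6 Pa, τ_CB = 2.45×10^6 Pa; maximum is in AC.
τ_max = T_AC·r/J = 396300·0.420/0.0489 = 3.405×10^6 Pa.

3.41 MPa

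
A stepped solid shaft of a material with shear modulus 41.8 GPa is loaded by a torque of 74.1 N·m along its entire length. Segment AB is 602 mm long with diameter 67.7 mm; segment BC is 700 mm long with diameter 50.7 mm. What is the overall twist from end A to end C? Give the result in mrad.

J_AB = π(0.0677)⁴/32 = 2.06×10^-6 m⁴; J_BC = π(0.0507)⁴/32 = 6.49×10^-7 m⁴.
θ = (T/G)·Σ L_i/J_i = (74.10/41.8×10⁹)·(0.602/2.06×10^-6 + 0.700/6.49×10^-7) = 2.430×10^-3 rad.

2.43 mrad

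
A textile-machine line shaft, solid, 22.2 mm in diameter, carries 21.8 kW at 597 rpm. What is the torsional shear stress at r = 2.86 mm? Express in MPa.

ω = 2π·597/60 = 62.52 rad/s, so T = P/ω = 21.8×10³ / 62.52 = 348.7 N·m.
J = πd⁴/32 = π(0.0222)⁴/32 = 2.385×10^-8 m⁴.
Shear stress varies linearly with radius: τ = T·r/J = 348.7 × 0.00286 / 2.385×10^-8 = 4.182×10^7 Pa.

41.8 MPa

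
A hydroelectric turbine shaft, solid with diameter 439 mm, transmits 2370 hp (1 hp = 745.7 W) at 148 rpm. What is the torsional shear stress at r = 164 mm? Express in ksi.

ω = 2π·148/60 = 15.50 rad/s, so T = P/ω = 2370×745.7 / 15.50 = 114000 N·m.
J = πd⁴/32 = π(0.439)⁴/32 = 3.646×10^-3 m⁴.
Shear stress varies linearly with radius: τ = T·r/J = 114000 × 0.164 / 3.646×10^-3 = 5.129×10^6 Pa.

0.744 ksi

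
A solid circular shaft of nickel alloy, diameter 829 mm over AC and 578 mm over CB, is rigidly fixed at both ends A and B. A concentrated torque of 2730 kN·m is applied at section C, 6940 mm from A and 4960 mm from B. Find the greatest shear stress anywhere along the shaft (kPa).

Compatibility: T_A·a/J_AC = T_B·b/J_CB with T_A + T_B = T₀.
J_AC = 0.0464 m⁴, J_CB = 0.0110 m⁴, so T_A = T₀·(J_AC/a)/((J_AC/a)+(J_CB/b)) = 2.052e6 N·m, T_B = 678400 N·m.
τ in each portion: τ_AC = 1.83×10^7 Pa, τ_CB = 1.79×10^7 Pa; maximum is in AC.
τ_max = T_AC·r/J = 2.052e6·0.414/0.0464 = 1.834×10^7 Pa.

18300 kPa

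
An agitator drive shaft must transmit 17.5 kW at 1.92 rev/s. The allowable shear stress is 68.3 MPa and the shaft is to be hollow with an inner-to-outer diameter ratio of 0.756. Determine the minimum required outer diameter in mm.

ω = 2π·1.92 = 12.06 rad/s, so T = P/ω = 17.5×10³ / 12.06 = 1451 N·m.
For a hollow shaft with d_i/d_o = 0.756: τ_max = 16T/(π d_o³ (1−k⁴)), so d_o = [16T/(π τ_allow (1−k⁴))]^(1/3) = [16·1451/(π·6.83×10^7·0.6733)]^(1/3) = 0.05436 m.

54.4 mm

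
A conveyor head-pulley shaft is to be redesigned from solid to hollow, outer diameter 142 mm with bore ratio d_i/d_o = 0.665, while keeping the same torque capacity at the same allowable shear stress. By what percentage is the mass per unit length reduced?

35.5 %

Equal τ_max and T ⇒ the solid shaft needs d_s³ = d_o³(1−k⁴), so d_s = 142·(1−0.665⁴)^(1/3) = 132.1 mm.
Area ratio A_h/A_s = d_o²(1−k²)/d_s² = (1−k²)/(1−k⁴)^(2/3) = 0.6449.
Mass saving = 1 − 0.6449 = 35.5 %.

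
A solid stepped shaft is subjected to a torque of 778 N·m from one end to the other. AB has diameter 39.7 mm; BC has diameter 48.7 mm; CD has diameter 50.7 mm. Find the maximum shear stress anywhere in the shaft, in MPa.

63.3 MPa

Under the same torque, τ_max = 16T/(πd³) is largest where d is smallest — segment AB (d = 39.7 mm).
τ_max = 16·778.0/(π·(0.0397)³) = 6.333×10^7 Pa.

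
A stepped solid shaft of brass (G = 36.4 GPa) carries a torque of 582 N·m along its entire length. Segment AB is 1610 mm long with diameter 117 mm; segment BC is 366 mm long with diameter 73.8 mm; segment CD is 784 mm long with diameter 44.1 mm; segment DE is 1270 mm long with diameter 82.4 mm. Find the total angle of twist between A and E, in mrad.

J_AB = π(0.117)⁴/32 = 1.84×10^-5 m⁴; J_BC = π(0.0738)⁴/32 = 2.91×10^-6 m⁴; J_CD = π(0.0441)⁴/32 = 3.71×10^-7 m⁴; J_DE = π(0.0824)⁴/32 = 4.53×10^-6 m⁴.
θ = (T/G)·Σ L_i/J_i = (582.0/36.4×10⁹)·(1.61/1.84×10^-5 + 0.366/2.91×10^-6 + 0.784/3.71×10^-7 + 1.27/4.53×10^-6) = 0.04165 rad.

41.7 mrad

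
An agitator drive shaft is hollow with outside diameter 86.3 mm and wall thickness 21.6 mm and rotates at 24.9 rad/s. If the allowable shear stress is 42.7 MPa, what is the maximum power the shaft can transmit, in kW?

J = π(d_o⁴ − d_i⁴)/32 = π(0.0863⁴ − 0.0431⁴)/32 = 5.107×10^-6 m⁴.
T_max = τ_allow·J/r = 4.27×10^7 × 5.107×10^-6 / 0.0432 = 5054 N·m.
ω = 24.9 rad/s, so P_max = T_max·ω = 1.258×10^5 W.

126 kW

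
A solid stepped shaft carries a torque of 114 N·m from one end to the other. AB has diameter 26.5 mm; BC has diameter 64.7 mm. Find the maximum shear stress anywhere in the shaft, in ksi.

Under the same torque, τ_max = 16T/(πd³) is largest where d is smallest — segment AB (d = 26.5 mm).
τ_max = 16·114.0/(π·(0.0265)³) = 3.120×10^7 Pa.

4.52 ksi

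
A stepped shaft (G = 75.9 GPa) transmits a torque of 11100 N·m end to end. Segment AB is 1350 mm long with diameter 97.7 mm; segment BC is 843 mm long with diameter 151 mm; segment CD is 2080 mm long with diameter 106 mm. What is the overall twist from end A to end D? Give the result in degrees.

J_AB = π(0.0977)⁴/32 = 8.94×10^-6 m⁴; J_BC = π(0.151)⁴/32 = 5.10×10^-5 m⁴; J_CD = π(0.106)⁴/32 = 1.24×10^-5 m⁴.
θ = (T/G)·Σ L_i/J_i = (11100/75.9×10⁹)·(1.35/8.94×10^-6 + 0.843/5.10×10^-5 + 2.08/1.24×10^-5) = 0.04903 rad.

2.81°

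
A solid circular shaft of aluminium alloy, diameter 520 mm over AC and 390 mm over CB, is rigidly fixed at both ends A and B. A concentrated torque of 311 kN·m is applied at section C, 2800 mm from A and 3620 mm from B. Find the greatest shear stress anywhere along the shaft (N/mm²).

Compatibility: T_A·a/J_AC = T_B·b/J_CB with T_A + T_B = T₀.
J_AC = 7.18×10^-3 m⁴, J_CB = 2.27×10^-3 m⁴, so T_A = T₀·(J_AC/a)/((J_AC/a)+(J_CB/b)) = 249900 N·m, T_B = 61150 N·m.
τ in each portion: τ_AC = 9.05×10^6 Pa, τ_CB = 5.25×10^6 Pa; maximum is in AC.
τ_max = T_AC·r/J = 249900·0.260/7.18×10^-3 = 9.050×10^6 Pa.

9.05 N/mm²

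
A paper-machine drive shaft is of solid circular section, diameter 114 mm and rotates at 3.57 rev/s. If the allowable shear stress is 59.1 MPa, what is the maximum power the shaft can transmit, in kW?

386 kW

J = πd⁴/32 = π(0.114)⁴/32 = 1.658×10^-5 m⁴.
T_max = τ_allow·J/r = 5.91×10^7 × 1.658×10^-5 / 0.0570 = 17190 N·m.
ω = 2π·3.57 = 22.43 rad/s, so P_max = T_max·ω = 3.856×10^5 W.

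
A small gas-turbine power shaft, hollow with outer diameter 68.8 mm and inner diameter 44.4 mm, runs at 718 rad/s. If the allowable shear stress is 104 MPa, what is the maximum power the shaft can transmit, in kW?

3950 kW

J = π(d_o⁴ − d_i⁴)/32 = π(0.0688⁴ − 0.0444⁴)/32 = 1.818×10^-6 m⁴.
T_max = τ_allow·J/r = 1.04×10^8 × 1.818×10^-6 / 0.0344 = 5497 N·m.
ω = 718 rad/s, so P_max = T_max·ω = 3.947×10^6 W.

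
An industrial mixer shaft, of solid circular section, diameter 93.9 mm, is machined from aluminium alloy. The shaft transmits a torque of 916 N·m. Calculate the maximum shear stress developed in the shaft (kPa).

J = πd⁴/32 = π(0.0939)⁴/32 = 7.632×10^-6 m⁴.
τ_max = T·r/J = 916.0 × 0.0470 / 7.632×10^-6 = 5.635×10^6 Pa.

5630 kPa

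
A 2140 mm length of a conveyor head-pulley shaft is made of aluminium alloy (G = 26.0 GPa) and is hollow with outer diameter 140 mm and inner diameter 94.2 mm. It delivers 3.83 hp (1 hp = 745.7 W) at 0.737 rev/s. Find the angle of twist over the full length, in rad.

0.00169 rad

ω = 2π·0.737 = 4.631 rad/s, so T = P/ω = 3.83×745.7 / 4.631 = 616.8 N·m.
J = π(d_o⁴ − d_i⁴)/32 = π(0.140⁴ − 0.0942⁴)/32 = 2.998×10^-5 m⁴.
θ = T·L/(G·J) = 616.8 × 2.14 / (26.0×10⁹ × 2.998×10^-5) = 1.693×10^-3 rad.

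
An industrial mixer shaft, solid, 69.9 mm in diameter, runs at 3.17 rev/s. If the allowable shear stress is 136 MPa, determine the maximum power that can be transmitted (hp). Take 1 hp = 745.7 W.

J = πd⁴/32 = π(0.0699)⁴/32 = 2.344×10^-6 m⁴.
T_max = τ_allow·J/r = 1.36×10^8 × 2.344×10^-6 / 0.0350 = 9120 N·m.
ω = 2π·3.17 = 19.92 rad/s, so P_max = T_max·ω = 1.817×10^5 W.

244 hp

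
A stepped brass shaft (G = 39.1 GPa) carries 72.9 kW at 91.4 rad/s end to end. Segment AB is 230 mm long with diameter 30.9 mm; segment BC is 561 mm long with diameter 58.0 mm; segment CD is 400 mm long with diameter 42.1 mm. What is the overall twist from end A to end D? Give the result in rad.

0.0892 rad

ω = 91.4 rad/s, so T = P/ω = 72.9×10³ / 91.40 = 797.6 N·m.
J_AB = π(0.0309)⁴/32 = 8.95×10^-8 m⁴; J_BC = π(0.0580)⁴/32 = 1.11×10^-6 m⁴; J_CD = π(0.0421)⁴/32 = 3.08×10^-7 m⁴.
θ = (T/G)·Σ L_i/J_i = (797.6/39.1×10⁹)·(0.230/8.95×10^-8 + 0.561/1.11×10^-6 + 0.400/3.08×10^-7) = 0.08918 rad.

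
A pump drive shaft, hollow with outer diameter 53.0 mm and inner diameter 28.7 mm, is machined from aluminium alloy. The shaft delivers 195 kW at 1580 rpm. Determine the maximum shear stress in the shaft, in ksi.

ω = 2π·1580/60 = 165.5 rad/s, so T = P/ω = 195×10³ / 165.5 = 1179 N·m.
J = π(d_o⁴ − d_i⁴)/32 = π(0.0530⁴ − 0.0287⁴)/32 = 7.080×10^-7 m⁴.
τ_max = T·r/J = 1179 × 0.0265 / 7.080×10^-7 = 4.411×10^7 Pa.

6.40 ksi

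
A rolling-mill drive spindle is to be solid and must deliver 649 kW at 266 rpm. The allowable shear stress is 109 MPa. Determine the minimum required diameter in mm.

ω = 2π·266/60 = 27.86 rad/s, so T = P/ω = 649×10³ / 27.86 = 23300 N·m.
For a solid shaft τ_max = 16T/(πd³), so d = (16T/(π τ_allow))^(1/3) = (16·23300/(π·1.09×10^8))^(1/3) = 0.1029 m.

103 mm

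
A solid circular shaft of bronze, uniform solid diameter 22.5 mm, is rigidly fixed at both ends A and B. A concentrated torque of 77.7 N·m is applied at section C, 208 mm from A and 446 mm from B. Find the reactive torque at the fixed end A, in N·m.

53.0 N·m

With uniform GJ and both ends fixed, compatibility θ_AC = θ_CB gives T_A·a = T_B·b, together with T_A + T_B = T₀.
T_A = T₀·b/(a+b) = 77.70·446/654.0 = 52.99 N·m; T_B = 24.71 N·m.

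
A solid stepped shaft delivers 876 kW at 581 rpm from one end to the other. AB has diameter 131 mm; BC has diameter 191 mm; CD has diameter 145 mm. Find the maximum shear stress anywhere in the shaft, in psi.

ω = 2π·581/60 = 60.84 rad/s, so T = P/ω = 876×10³ / 60.84 = 14400 N·m.
Under the same torque, τ_max = 16T/(πd³) is largest where d is smallest — segment AB (d = 131 mm).
τ_max = 16·14400/(π·(0.131)³) = 3.262×10^7 Pa.

4730 psi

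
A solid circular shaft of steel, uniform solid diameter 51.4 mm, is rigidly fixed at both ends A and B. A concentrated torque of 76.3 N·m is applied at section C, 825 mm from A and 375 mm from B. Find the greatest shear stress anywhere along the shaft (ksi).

With uniform GJ and both ends fixed, compatibility θ_AC = θ_CB gives T_A·a = T_B·b, together with T_A + T_B = T₀.
T_A = T₀·b/(a+b) = 76.30·375/1200 = 23.84 N·m; T_B = 52.46 N·m.
τ in each portion: τ_AC = 8.94×10^5 Pa, τ_CB = 1.97×10^6 Pa; maximum is in CB.
τ_max = T_CB·r/J = 52.46·0.0257/6.85×10^-7 = 1.967×10^6 Pa.

0.285 ksi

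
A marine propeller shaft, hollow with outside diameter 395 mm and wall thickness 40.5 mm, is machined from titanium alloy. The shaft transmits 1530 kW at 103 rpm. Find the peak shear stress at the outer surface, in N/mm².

ω = 2π·103/60 = 10.79 rad/s, so T = P/ω = 1530×10³ / 10.79 = 141800 N·m.
J = π(d_o⁴ − d_i⁴)/32 = π(0.395⁴ − 0.314⁴)/32 = 1.436×10^-3 m⁴.
τ_max = T·r/J = 141800 × 0.198 / 1.436×10^-3 = 1.951×10^7 Pa.

19.5 N/mm²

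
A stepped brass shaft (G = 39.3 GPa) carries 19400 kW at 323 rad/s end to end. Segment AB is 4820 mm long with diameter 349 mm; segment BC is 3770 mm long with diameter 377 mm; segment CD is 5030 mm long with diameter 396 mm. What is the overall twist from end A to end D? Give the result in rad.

ω = 323 rad/s, so T = P/ω = 19400×10³ / 323.0 = 60060 N·m.
J_AB = π(0.349)⁴/32 = 1.46×10^-3 m⁴; J_BC = π(0.377)⁴/32 = 1.98×10^-3 m⁴; J_CD = π(0.396)⁴/32 = 2.41×10^-3 m⁴.
θ = (T/G)·Σ L_i/J_i = (60060/39.3×10⁹)·(4.82/1.46×10^-3 + 3.77/1.98×10^-3 + 5.03/2.41×10^-3) = 0.01115 rad.

0.0111 rad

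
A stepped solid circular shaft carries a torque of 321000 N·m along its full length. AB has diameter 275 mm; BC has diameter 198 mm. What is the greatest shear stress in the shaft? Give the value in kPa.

Under the same torque, τ_max = 16T/(πd³) is largest where d is smallest — segment BC (d = 198 mm).
τ_max = 16·321000/(π·(0.198)³) = 2.106×10^8 Pa.

211000 kPa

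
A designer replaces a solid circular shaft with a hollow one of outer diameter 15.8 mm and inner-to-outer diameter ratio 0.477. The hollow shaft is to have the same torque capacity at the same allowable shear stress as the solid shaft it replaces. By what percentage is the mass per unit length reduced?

Equal τ_max and T ⇒ the solid shaft needs d_s³ = d_o³(1−k⁴), so d_s = 15.8·(1−0.477⁴)^(1/3) = 15.52 mm.
Area ratio A_h/A_s = d_o²(1−k²)/d_s² = (1−k²)/(1−k⁴)^(2/3) = 0.8003.
Mass saving = 1 − 0.8003 = 20.0 %.

20.0 %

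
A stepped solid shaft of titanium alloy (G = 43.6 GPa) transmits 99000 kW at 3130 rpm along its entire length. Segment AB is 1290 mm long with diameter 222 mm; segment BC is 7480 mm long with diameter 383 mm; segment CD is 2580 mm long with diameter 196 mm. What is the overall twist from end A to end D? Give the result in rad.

0.185 rad

ω = 2π·3130/60 = 327.8 rad/s, so T = P/ω = 99000×10³ / 327.8 = 302000 N·m.
J_AB = π(0.222)⁴/32 = 2.38×10^-4 m⁴; J_BC = π(0.383)⁴/32 = 2.11×10^-3 m⁴; J_CD = π(0.196)⁴/32 = 1.45×10^-4 m⁴.
θ = (T/G)·Σ L_i/J_i = (302000/43.6×10⁹)·(1.29/2.38×10^-4 + 7.48/2.11×10^-3 + 2.58/1.45×10^-4) = 0.1854 rad.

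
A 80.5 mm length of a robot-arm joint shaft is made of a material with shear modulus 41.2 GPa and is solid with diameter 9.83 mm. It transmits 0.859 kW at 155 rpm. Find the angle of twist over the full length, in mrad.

113 mrad

ω = 2π·155/60 = 16.23 rad/s, so T = P/ω = 0.859×10³ / 16.23 = 52.92 N·m.
J = πd⁴/32 = π(0.00983)⁴/32 = 9.167×10^-10 m⁴.
θ = T·L/(G·J) = 52.92 × 0.0805 / (41.2×10⁹ × 9.167×10^-10) = 0.1128 rad.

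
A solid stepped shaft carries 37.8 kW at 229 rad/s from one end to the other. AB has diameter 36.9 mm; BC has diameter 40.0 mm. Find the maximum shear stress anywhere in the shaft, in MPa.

ω = 229 rad/s, so T = P/ω = 37.8×10³ / 229.0 = 165.1 N·m.
Under the same torque, τ_max = 16T/(πd³) is largest where d is smallest — segment AB (d = 36.9 mm).
τ_max = 16·165.1/(π·(0.0369)³) = 1.673×10^7 Pa.

16.7 MPa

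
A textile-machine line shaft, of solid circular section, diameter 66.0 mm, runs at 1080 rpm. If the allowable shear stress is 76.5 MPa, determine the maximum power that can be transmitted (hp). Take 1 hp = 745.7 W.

J = πd⁴/32 = π(0.0660)⁴/32 = 1.863×10^-6 m⁴.
T_max = τ_allow·J/r = 7.65×10^7 × 1.863×10^-6 / 0.0330 = 4318 N·m.
ω = 2π·1080/60 = 113.1 rad/s, so P_max = T_max·ω = 4.884×10^5 W.

655 hp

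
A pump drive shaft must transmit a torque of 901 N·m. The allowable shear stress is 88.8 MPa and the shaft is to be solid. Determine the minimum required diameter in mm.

For a solid shaft τ_max = 16T/(πd³), so d = (16T/(π τ_allow))^(1/3) = (16·901.0/(π·8.88×10^7))^(1/3) = 0.03725 m.

37.2 mm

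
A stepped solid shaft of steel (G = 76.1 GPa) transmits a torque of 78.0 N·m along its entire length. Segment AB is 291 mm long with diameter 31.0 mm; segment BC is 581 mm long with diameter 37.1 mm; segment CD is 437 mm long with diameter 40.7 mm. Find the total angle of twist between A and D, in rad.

J_AB = π(0.0310)⁴/32 = 9.07×10^-8 m⁴; J_BC = π(0.0371)⁴/32 = 1.86×10^-7 m⁴; J_CD = π(0.0407)⁴/32 = 2.69×10^-7 m⁴.
θ = (T/G)·Σ L_i/J_i = (78.00/76.1×10⁹)·(0.291/9.07×10^-8 + 0.581/1.86×10^-7 + 0.437/2.69×10^-7) = 8.154×10^-3 rad.

0.00815 rad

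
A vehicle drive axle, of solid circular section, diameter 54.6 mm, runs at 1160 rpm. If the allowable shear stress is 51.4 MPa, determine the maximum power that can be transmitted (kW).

200 kW

J = πd⁴/32 = π(0.0546)⁴/32 = 8.725×10^-7 m⁴.
T_max = τ_allow·J/r = 5.14×10^7 × 8.725×10^-7 / 0.0273 = 1643 N·m.
ω = 2π·1160/60 = 121.5 rad/s, so P_max = T_max·ω = 1.996×10^5 W.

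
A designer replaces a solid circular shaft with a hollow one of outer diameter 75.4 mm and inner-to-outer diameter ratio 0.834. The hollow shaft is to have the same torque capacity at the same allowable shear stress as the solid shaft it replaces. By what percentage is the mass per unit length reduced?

Equal τ_max and T ⇒ the solid shaft needs d_s³ = d_o³(1−k⁴), so d_s = 75.4·(1−0.834⁴)^(1/3) = 60.48 mm.
Area ratio A_h/A_s = d_o²(1−k²)/d_s² = (1−k²)/(1−k⁴)^(2/3) = 0.4731.
Mass saving = 1 − 0.4731 = 52.7 %.

52.7 %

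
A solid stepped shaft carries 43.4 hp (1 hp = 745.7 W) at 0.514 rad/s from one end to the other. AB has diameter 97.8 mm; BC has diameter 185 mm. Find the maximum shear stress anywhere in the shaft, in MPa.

343 MPa

ω = 0.514 rad/s, so T = P/ω = 43.4×745.7 / 0.5140 = 62960 N·m.
Under the same torque, τ_max = 16T/(πd³) is largest where d is smallest — segment AB (d = 97.8 mm).
τ_max = 16·62960/(π·(0.0978)³) = 3.428×10^8 Pa.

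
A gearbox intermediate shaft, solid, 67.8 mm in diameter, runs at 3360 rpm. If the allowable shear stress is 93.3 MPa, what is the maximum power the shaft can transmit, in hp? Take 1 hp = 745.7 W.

J = πd⁴/32 = π(0.0678)⁴/32 = 2.075×10^-6 m⁴.
T_max = τ_allow·J/r = 9.33×10^7 × 2.075×10^-6 / 0.0339 = 5710 N·m.
ω = 2π·3360/60 = 351.9 rad/s, so P_max = T_max·ω = 2.009×10^6 W.

2690 hp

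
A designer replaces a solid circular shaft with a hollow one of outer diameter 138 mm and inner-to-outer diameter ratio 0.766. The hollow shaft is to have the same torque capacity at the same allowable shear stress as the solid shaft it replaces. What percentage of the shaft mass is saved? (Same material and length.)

45.2 %

Equal τ_max and T ⇒ the solid shaft needs d_s³ = d_o³(1−k⁴), so d_s = 138·(1−0.766⁴)^(1/3) = 119.9 mm.
Area ratio A_h/A_s = d_o²(1−k²)/d_s² = (1−k²)/(1−k⁴)^(2/3) = 0.5475.
Mass saving = 1 − 0.5475 = 45.2 %.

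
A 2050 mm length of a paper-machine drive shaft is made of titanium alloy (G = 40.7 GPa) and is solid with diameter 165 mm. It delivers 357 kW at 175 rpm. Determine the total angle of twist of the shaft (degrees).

ω = 2π·175/60 = 18.33 rad/s, so T = P/ω = 357×10³ / 18.33 = 19480 N·m.
J = πd⁴/32 = π(0.165)⁴/32 = 7.277×10^-5 m⁴.
θ = T·L/(G·J) = 19480 × 2.05 / (40.7×10⁹ × 7.277×10^-5) = 0.01348 rad.

0.773°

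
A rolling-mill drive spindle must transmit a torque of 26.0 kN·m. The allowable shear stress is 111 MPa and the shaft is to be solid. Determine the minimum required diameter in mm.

106 mm

For a solid shaft τ_max = 16T/(πd³), so d = (16T/(π τ_allow))^(1/3) = (16·26000/(π·1.11×10^8))^(1/3) = 0.1061 m.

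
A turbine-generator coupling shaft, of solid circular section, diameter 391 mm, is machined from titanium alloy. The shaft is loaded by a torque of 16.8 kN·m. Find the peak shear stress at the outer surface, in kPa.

J = πd⁴/32 = π(0.391)⁴/32 = 2.295×10^-3 m⁴.
τ_max = T·r/J = 16800 × 0.196 / 2.295×10^-3 = 1.431×10^6 Pa.

1430 kPa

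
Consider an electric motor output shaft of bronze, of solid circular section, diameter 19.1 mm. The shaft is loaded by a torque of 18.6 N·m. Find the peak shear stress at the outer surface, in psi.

J = πd⁴/32 = π(0.0191)⁴/32 = 1.307×10^-8 m⁴.
τ_max = T·r/J = 18.60 × 0.00955 / 1.307×10^-8 = 1.360×10^7 Pa.

1970 psi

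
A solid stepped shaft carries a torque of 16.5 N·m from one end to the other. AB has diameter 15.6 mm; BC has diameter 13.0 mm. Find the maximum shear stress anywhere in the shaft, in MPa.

Under the same torque, τ_max = 16T/(πd³) is largest where d is smallest — segment BC (d = 13.0 mm).
τ_max = 16·16.50/(π·(0.0130)³) = 3.825×10^7 Pa.

38.2 MPa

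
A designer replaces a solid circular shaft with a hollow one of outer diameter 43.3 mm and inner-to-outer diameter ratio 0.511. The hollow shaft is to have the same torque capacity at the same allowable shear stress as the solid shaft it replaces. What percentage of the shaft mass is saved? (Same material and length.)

Equal τ_max and T ⇒ the solid shaft needs d_s³ = d_o³(1−k⁴), so d_s = 43.3·(1−0.511⁴)^(1/3) = 42.29 mm.
Area ratio A_h/A_s = d_o²(1−k²)/d_s² = (1−k²)/(1−k⁴)^(2/3) = 0.7745.
Mass saving = 1 − 0.7745 = 22.6 %.

22.6 %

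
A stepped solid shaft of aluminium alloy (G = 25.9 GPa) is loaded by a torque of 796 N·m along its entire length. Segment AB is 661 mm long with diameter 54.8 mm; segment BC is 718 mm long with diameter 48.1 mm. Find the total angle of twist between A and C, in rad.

J_AB = π(0.0548)⁴/32 = 8.85×10^-7 m⁴; J_BC = π(0.0481)⁴/32 = 5.26×10^-7 m⁴.
θ = (T/G)·Σ L_i/J_i = (796.0/25.9×10⁹)·(0.661/8.85×10^-7 + 0.718/5.26×10^-7) = 0.06494 rad.

0.0649 rad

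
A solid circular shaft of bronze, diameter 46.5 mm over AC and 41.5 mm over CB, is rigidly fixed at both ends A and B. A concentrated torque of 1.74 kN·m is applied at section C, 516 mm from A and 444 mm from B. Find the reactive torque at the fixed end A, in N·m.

Compatibility: T_A·a/J_AC = T_B·b/J_CB with T_A + T_B = T₀.
J_AC = 4.59×10^-7 m⁴, J_CB = 2.91×10^-7 m⁴, so T_A = T₀·(J_AC/a)/((J_AC/a)+(J_CB/b)) = 1002 N·m, T_B = 738.4 N·m.

1000 N·m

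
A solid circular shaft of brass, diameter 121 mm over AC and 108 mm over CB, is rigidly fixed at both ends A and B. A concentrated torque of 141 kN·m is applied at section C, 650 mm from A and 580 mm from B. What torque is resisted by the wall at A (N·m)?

82400 N·m

Compatibility: T_A·a/J_AC = T_B·b/J_CB with T_A + T_B = T₀.
J_AC = 2.10×10^-5 m⁴, J_CB = 1.34×10^-5 m⁴, so T_A = T₀·(J_AC/a)/((J_AC/a)+(J_CB/b)) = 82390 N·m, T_B = 58610 N·m.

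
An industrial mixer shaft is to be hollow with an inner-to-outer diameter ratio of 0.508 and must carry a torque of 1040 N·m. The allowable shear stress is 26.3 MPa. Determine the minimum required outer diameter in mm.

60.0 mm

For a hollow shaft with d_i/d_o = 0.508: τ_max = 16T/(π d_o³ (1−k⁴)), so d_o = [16T/(π τ_allow (1−k⁴))]^(1/3) = [16·1040/(π·2.63×10^7·0.9334)]^(1/3) = 0.05998 m.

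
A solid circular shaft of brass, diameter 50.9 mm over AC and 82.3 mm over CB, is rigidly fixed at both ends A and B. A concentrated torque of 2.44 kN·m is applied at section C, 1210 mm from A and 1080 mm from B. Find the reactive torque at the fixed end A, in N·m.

Compatibility: T_A·a/J_AC = T_B·b/J_CB with T_A + T_B = T₀.
J_AC = 6.59×10^-7 m⁴, J_CB = 4.50×10^-6 m⁴, so T_A = T₀·(J_AC/a)/((J_AC/a)+(J_CB/b)) = 281.8 N·m, T_B = 2158 N·m.

282 N·m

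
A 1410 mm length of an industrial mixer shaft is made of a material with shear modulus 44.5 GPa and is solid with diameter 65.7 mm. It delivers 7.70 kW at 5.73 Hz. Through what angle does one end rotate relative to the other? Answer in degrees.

0.212°

ω = 2π·5.73 = 36.00 rad/s, so T = P/ω = 7.70×10³ / 36.00 = 213.9 N·m.
J = πd⁴/32 = π(0.0657)⁴/32 = 1.829×10^-6 m⁴.
θ = T·L/(G·J) = 213.9 × 1.41 / (44.5×10⁹ × 1.829×10^-6) = 3.705×10^-3 rad.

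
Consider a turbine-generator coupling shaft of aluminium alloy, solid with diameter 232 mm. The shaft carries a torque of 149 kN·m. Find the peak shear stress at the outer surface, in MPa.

J = πd⁴/32 = π(0.232)⁴/32 = 2.844×10^-4 m⁴.
τ_max = T·r/J = 149000 × 0.116 / 2.844×10^-4 = 6.077×10^7 Pa.

60.8 MPa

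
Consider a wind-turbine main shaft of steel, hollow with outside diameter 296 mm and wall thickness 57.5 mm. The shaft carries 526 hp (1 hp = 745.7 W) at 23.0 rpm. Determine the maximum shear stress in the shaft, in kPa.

37200 kPa

ω = 2π·23.0/60 = 2.409 rad/s, so T = P/ω = 526×745.7 / 2.409 = 162900 N·m.
J = π(d_o⁴ − d_i⁴)/32 = π(0.296⁴ − 0.181⁴)/32 = 6.483×10^-4 m⁴.
τ_max = T·r/J = 162900 × 0.148 / 6.483×10^-4 = 3.718×10^7 Pa.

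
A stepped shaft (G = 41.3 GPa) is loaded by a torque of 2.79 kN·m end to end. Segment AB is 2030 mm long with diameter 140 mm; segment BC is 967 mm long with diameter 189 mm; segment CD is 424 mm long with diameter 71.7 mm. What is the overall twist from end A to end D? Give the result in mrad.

J_AB = π(0.140)⁴/32 = 3.77×10^-5 m⁴; J_BC = π(0.189)⁴/32 = 1.25×10^-4 m⁴; J_CD = π(0.0717)⁴/32 = 2.59×10^-6 m⁴.
θ = (T/G)·Σ L_i/J_i = (2790/41.3×10⁹)·(2.03/3.77×10^-5 + 0.967/1.25×10^-4 + 0.424/2.59×10^-6) = 0.01520 rad.

15.2 mrad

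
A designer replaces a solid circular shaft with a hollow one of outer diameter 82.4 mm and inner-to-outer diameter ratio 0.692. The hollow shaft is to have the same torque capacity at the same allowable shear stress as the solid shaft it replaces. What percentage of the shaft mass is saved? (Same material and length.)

Equal τ_max and T ⇒ the solid shaft needs d_s³ = d_o³(1−k⁴), so d_s = 82.4·(1−0.692⁴)^(1/3) = 75.55 mm.
Area ratio A_h/A_s = d_o²(1−k²)/d_s² = (1−k²)/(1−k⁴)^(2/3) = 0.6200.
Mass saving = 1 − 0.6200 = 38.0 %.

38.0 %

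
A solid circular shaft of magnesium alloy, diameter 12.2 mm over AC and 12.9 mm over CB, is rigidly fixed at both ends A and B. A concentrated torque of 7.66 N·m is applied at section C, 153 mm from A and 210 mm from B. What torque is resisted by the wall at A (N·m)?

Compatibility: T_A·a/J_AC = T_B·b/J_CB with T_A + T_B = T₀.
J_AC = 2.17×10^-9 m⁴, J_CB = 2.72×10^-9 m⁴, so T_A = T₀·(J_AC/a)/((J_AC/a)+(J_CB/b)) = 4.009 N·m, T_B = 3.651 N·m.

4.01 N·m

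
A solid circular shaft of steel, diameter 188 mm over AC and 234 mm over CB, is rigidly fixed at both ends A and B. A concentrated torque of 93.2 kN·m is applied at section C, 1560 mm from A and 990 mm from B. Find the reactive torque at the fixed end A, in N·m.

19500 N·m

Compatibility: T_A·a/J_AC = T_B·b/J_CB with T_A + T_B = T₀.
J_AC = 1.23×10^-4 m⁴, J_CB = 2.94×10^-4 m⁴, so T_A = T₀·(J_AC/a)/((J_AC/a)+(J_CB/b)) = 19490 N·m, T_B = 73710 N·m.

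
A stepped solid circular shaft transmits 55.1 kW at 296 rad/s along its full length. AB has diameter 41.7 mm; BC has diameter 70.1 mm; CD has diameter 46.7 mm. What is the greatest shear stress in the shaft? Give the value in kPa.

ω = 296 rad/s, so T = P/ω = 55.1×10³ / 296.0 = 186.1 N·m.
Under the same torque, τ_max = 16T/(πd³) is largest where d is smallest — segment AB (d = 41.7 mm).
τ_max = 16·186.1/(π·(0.0417)³) = 1.307×10^7 Pa.

13100 kPa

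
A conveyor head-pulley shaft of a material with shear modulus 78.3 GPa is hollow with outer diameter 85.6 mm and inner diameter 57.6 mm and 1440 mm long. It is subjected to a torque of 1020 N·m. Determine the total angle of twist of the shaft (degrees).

J = π(d_o⁴ − d_i⁴)/32 = π(0.0856⁴ − 0.0576⁴)/32 = 4.190×10^-6 m⁴.
θ = T·L/(G·J) = 1020 × 1.44 / (78.3×10⁹ × 4.190×10^-6) = 4.477×10^-3 rad.

0.256°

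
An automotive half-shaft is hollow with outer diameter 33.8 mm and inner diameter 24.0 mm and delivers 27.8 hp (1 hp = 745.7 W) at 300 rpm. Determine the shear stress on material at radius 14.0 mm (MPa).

96.7 MPa

ω = 2π·300/60 = 31.42 rad/s, so T = P/ω = 27.8×745.7 / 31.42 = 659.9 N·m.
J = π(d_o⁴ − d_i⁴)/32 = π(0.0338⁴ − 0.0240⁴)/32 = 9.556×10^-8 m⁴.
Shear stress varies linearly with radius: τ = T·r/J = 659.9 × 0.0140 / 9.556×10^-8 = 9.667×10^7 Pa.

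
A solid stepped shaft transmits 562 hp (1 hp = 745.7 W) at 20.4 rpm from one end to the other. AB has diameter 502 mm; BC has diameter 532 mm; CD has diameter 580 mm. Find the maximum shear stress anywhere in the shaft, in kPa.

ω = 2π·20.4/60 = 2.136 rad/s, so T = P/ω = 562×745.7 / 2.136 = 196200 N·m.
Under the same torque, τ_max = 16T/(πd³) is largest where d is smallest — segment AB (d = 502 mm).
τ_max = 16·196200/(π·(0.502)³) = 7.898×10^6 Pa.

7900 kPa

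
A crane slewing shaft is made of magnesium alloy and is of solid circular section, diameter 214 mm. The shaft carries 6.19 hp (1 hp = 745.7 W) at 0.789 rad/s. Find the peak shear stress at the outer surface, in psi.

441 psi

ω = 0.789 rad/s, so T = P/ω = 6.19×745.7 / 0.7890 = 5850 N·m.
J = πd⁴/32 = π(0.214)⁴/32 = 2.059×10^-4 m⁴.
τ_max = T·r/J = 5850 × 0.107 / 2.059×10^-4 = 3.040×10^6 Pa.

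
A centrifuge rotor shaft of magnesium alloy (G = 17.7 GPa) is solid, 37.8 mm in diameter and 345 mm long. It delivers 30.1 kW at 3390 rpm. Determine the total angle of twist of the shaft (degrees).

0.472°

ω = 2π·3390/60 = 355.0 rad/s, so T = P/ω = 30.1×10³ / 355.0 = 84.79 N·m.
J = πd⁴/32 = π(0.0378)⁴/32 = 2.004×10^-7 m⁴.
θ = T·L/(G·J) = 84.79 × 0.345 / (17.7×10⁹ × 2.004×10^-7) = 8.245×10^-3 rad.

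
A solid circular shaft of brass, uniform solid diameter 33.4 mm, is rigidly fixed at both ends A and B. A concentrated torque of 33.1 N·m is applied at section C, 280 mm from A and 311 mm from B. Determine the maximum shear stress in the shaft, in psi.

345 psi

With uniform GJ and both ends fixed, compatibility θ_AC = θ_CB gives T_A·a = T_B·b, together with T_A + T_B = T₀.
T_A = T₀·b/(a+b) = 33.10·311/591.0 = 17.42 N·m; T_B = 15.68 N·m.
τ in each portion: τ_AC = 2.38×10^6 Pa, τ_CB = 2.14×10^6 Pa; maximum is in AC.
τ_max = T_AC·r/J = 17.42·0.0167/1.22×10^-7 = 2.381×10^6 Pa.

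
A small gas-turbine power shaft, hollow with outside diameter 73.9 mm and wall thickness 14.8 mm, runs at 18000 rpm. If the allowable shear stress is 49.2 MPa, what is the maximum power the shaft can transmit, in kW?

6400 kW

J = π(d_o⁴ − d_i⁴)/32 = π(0.0739⁴ − 0.0443⁴)/32 = 2.550×10^-6 m⁴.
T_max = τ_allow·J/r = 4.92×10^7 × 2.550×10^-6 / 0.0370 = 3395 N·m.
ω = 2π·18000/60 = 1885 rad/s, so P_max = T_max·ω = 6.400×10^6 W.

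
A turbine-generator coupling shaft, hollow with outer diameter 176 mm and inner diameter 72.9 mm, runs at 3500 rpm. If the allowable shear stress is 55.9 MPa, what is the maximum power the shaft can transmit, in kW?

21300 kW

J = π(d_o⁴ − d_i⁴)/32 = π(0.176⁴ − 0.0729⁴)/32 = 9.143×10^-5 m⁴.
T_max = τ_allow·J/r = 5.59×10^7 × 9.143×10^-5 / 0.0880 = 58080 N·m.
ω = 2π·3500/60 = 366.5 rad/s, so P_max = T_max·ω = 2.129×10^7 W.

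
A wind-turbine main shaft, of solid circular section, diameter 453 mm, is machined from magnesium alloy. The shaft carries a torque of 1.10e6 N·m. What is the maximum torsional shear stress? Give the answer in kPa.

60300 kPa

J = πd⁴/32 = π(0.453)⁴/32 = 4.134×10^-3 m⁴.
τ_max = T·r/J = 1.100e6 × 0.227 / 4.134×10^-3 = 6.027×10^7 Pa.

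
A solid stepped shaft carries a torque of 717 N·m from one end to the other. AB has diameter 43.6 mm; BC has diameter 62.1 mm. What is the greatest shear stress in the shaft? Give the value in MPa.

Under the same torque, τ_max = 16T/(πd³) is largest where d is smallest — segment AB (d = 43.6 mm).
τ_max = 16·717.0/(π·(0.0436)³) = 4.406×10^7 Pa.

44.1 MPa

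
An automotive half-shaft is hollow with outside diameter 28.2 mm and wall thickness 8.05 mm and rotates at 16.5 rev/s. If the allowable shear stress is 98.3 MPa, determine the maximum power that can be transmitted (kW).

J = π(d_o⁴ − d_i⁴)/32 = π(0.0282⁴ − 0.0121⁴)/32 = 5.998×10^-8 m⁴.
T_max = τ_allow·J/r = 9.83×10^7 × 5.998×10^-8 / 0.0141 = 418.2 N·m.
ω = 2π·16.5 = 103.7 rad/s, so P_max = T_max·ω = 4.335×10^4 W.

43.4 kW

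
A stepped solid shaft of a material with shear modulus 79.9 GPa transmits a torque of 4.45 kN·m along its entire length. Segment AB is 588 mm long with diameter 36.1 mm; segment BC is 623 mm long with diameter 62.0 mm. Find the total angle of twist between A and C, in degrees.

J_AB = π(0.0361)⁴/32 = 1.67×10^-7 m⁴; J_BC = π(0.0620)⁴/32 = 1.45×10^-6 m⁴.
θ = (T/G)·Σ L_i/J_i = (4450/79.9×10⁹)·(0.588/1.67×10^-7 + 0.623/1.45×10^-6) = 0.2203 rad.

12.6°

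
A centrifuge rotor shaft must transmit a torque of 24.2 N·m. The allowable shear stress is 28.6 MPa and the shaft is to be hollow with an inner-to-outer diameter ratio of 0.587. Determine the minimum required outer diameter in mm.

17.0 mm

For a hollow shaft with d_i/d_o = 0.587: τ_max = 16T/(π d_o³ (1−k⁴)), so d_o = [16T/(π τ_allow (1−k⁴))]^(1/3) = [16·24.20/(π·2.86×10^7·0.8813)]^(1/3) = 0.01697 m.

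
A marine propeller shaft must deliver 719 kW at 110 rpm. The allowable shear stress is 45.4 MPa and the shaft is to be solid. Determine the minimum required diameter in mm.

ω = 2π·110/60 = 11.52 rad/s, so T = P/ω = 719×10³ / 11.52 = 62420 N·m.
For a solid shaft τ_max = 16T/(πd³), so d = (16T/(π τ_allow))^(1/3) = (16·62420/(π·4.54×10^7))^(1/3) = 0.1913 m.

191 mm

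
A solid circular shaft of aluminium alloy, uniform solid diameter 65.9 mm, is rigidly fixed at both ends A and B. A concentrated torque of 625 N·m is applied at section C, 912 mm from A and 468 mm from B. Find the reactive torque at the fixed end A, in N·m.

With uniform GJ and both ends fixed, compatibility θ_AC = θ_CB gives T_A·a = T_B·b, together with T_A + T_B = T₀.
T_A = T₀·b/(a+b) = 625.0·468/1380 = 212.0 N·m; T_B = 413.0 N·m.

212 N·m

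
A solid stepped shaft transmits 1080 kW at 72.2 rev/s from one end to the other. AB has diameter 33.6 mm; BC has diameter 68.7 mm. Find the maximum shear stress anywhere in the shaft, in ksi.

46.4 ksi

ω = 2π·72.2 = 453.6 rad/s, so T = P/ω = 1080×10³ / 453.6 = 2381 N·m.
Under the same torque, τ_max = 16T/(πd³) is largest where d is smallest — segment AB (d = 33.6 mm).
τ_max = 16·2381/(π·(0.0336)³) = 3.196×10^8 Pa.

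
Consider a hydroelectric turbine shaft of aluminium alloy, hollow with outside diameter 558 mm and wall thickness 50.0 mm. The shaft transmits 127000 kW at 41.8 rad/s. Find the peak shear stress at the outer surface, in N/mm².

163 N/mm²

ω = 41.8 rad/s, so T = P/ω = 127000×10³ / 41.80 = 3.038e6 N·m.
J = π(d_o⁴ − d_i⁴)/32 = π(0.558⁴ − 0.458⁴)/32 = 5.198×10^-3 m⁴.
τ_max = T·r/J = 3.038e6 × 0.279 / 5.198×10^-3 = 1.631×10^8 Pa.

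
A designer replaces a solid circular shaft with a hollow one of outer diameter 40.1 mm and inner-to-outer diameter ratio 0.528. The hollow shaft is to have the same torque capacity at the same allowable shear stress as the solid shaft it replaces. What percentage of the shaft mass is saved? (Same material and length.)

23.9 %

Equal τ_max and T ⇒ the solid shaft needs d_s³ = d_o³(1−k⁴), so d_s = 40.1·(1−0.528⁴)^(1/3) = 39.03 mm.
Area ratio A_h/A_s = d_o²(1−k²)/d_s² = (1−k²)/(1−k⁴)^(2/3) = 0.7612.
Mass saving = 1 − 0.7612 = 23.9 %.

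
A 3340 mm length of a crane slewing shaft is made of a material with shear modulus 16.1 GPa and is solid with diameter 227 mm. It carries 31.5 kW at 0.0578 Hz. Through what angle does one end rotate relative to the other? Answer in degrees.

3.95°

ω = 2π·0.0578 = 0.3632 rad/s, so T = P/ω = 31.5×10³ / 0.3632 = 86740 N·m.
J = πd⁴/32 = π(0.227)⁴/32 = 2.607×10^-4 m⁴.
θ = T·L/(G·J) = 86740 × 3.34 / (16.1×10⁹ × 2.607×10^-4) = 0.06903 rad.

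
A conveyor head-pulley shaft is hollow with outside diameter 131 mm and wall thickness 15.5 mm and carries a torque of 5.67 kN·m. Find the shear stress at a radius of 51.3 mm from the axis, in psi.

2210 psi

J = π(d_o⁴ − d_i⁴)/32 = π(0.131⁴ − 0.100⁴)/32 = 1.909×10^-5 m⁴.
Shear stress varies linearly with radius: τ = T·r/J = 5670 × 0.0513 / 1.909×10^-5 = 1.523×10^7 Pa.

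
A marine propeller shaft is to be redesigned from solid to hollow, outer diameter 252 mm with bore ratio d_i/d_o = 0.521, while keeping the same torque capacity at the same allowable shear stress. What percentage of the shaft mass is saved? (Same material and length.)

Equal τ_max and T ⇒ the solid shaft needs d_s³ = d_o³(1−k⁴), so d_s = 252·(1−0.521⁴)^(1/3) = 245.7 mm.
Area ratio A_h/A_s = d_o²(1−k²)/d_s² = (1−k²)/(1−k⁴)^(2/3) = 0.7667.
Mass saving = 1 − 0.7667 = 23.3 %.

23.3 %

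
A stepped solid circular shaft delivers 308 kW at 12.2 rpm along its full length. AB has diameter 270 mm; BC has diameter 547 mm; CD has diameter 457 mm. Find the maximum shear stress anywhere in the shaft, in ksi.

9.05 ksi

ω = 2π·12.2/60 = 1.278 rad/s, so T = P/ω = 308×10³ / 1.278 = 241100 N·m.
Under the same torque, τ_max = 16T/(πd³) is largest where d is smallest — segment AB (d = 270 mm).
τ_max = 16·241100/(π·(0.270)³) = 6.238×10^7 Pa.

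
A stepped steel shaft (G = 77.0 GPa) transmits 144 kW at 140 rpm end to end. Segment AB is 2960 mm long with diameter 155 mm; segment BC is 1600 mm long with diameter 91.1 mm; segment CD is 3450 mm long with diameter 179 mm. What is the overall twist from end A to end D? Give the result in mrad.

41.2 mrad

ω = 2π·140/60 = 14.66 rad/s, so T = P/ω = 144×10³ / 14.66 = 9822 N·m.
J_AB = π(0.155)⁴/32 = 5.67×10^-5 m⁴; J_BC = π(0.0911)⁴/32 = 6.76×10^-6 m⁴; J_CD = π(0.179)⁴/32 = 1.01×10^-4 m⁴.
θ = (T/G)·Σ L_i/J_i = (9822/77.0×10⁹)·(2.96/5.67×10^-5 + 1.60/6.76×10^-6 + 3.45/1.01×10^-4) = 0.04121 rad.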